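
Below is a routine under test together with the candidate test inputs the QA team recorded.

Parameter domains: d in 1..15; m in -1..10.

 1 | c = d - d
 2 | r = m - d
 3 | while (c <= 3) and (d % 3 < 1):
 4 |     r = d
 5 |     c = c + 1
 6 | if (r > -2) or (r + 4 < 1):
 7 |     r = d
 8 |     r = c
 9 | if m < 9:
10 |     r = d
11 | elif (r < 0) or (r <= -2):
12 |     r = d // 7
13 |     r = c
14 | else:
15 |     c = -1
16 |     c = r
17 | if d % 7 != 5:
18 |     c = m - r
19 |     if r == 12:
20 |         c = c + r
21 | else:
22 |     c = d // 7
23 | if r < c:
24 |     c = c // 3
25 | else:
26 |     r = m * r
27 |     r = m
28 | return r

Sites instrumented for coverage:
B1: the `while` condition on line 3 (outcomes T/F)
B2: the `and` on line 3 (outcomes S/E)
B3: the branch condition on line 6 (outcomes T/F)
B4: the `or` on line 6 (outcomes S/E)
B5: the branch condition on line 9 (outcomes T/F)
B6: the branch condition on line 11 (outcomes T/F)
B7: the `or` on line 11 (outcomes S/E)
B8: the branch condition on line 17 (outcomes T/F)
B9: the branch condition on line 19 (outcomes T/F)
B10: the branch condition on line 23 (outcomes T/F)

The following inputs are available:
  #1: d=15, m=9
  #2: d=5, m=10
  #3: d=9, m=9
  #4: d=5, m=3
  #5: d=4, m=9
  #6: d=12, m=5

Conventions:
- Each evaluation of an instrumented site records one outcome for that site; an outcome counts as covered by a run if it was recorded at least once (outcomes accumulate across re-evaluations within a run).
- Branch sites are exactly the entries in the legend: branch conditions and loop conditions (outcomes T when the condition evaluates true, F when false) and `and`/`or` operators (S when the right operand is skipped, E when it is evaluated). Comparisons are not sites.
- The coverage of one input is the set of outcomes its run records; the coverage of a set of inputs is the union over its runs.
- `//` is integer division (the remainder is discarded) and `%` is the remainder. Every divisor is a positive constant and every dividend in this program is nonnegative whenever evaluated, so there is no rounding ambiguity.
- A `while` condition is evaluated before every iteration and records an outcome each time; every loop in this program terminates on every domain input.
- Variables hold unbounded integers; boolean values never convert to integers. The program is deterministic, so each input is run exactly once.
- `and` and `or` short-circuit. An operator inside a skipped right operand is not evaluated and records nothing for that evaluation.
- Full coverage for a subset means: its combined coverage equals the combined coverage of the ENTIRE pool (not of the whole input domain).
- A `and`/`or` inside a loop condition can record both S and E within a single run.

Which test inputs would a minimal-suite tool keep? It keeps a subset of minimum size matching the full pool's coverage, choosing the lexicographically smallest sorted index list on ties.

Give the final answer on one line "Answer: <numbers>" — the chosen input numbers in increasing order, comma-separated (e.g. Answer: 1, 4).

run #1 (d=15, m=9) runs B2->E, B1->T, B2->E, B1->T, B2->E, B1->T, B2->E, B1->T, B2->S, B1->F, B4->S, B3->T, B5->F, B7->E, ...; records B1=T, B1=F, B2=S, B2=E, B3=T, B4=S, B5=F, B6=F, B7=E, B8=T, B9=F, B10=T
run #2 (d=5, m=10) runs B2->E, B1->F, B4->S, B3->T, B5->F, B7->E, B6->F, B8->F, B10->F; records B1=F, B2=E, B3=T, B4=S, B5=F, B6=F, B7=E, B8=F, B10=F
run #3 (d=9, m=9) runs B2->E, B1->T, B2->E, B1->T, B2->E, B1->T, B2->E, B1->T, B2->S, B1->F, B4->S, B3->T, B5->F, B7->E, ...; records B1=T, B1=F, B2=S, B2=E, B3=T, B4=S, B5=F, B6=F, B7=E, B8=T, B9=F, B10=T
run #4 (d=5, m=3) runs B2->E, B1->F, B4->E, B3->F, B5->T, B8->F, B10->F; records B1=F, B2=E, B3=F, B4=E, B5=T, B8=F, B10=F
run #5 (d=4, m=9) runs B2->E, B1->F, B4->S, B3->T, B5->F, B7->E, B6->F, B8->T, B9->F, B10->T; records B1=F, B2=E, B3=T, B4=S, B5=F, B6=F, B7=E, B8=T, B9=F, B10=T
run #6 (d=12, m=5) runs B2->E, B1->T, B2->E, B1->T, B2->E, B1->T, B2->E, B1->T, B2->S, B1->F, B4->S, B3->T, B5->T, B8->F, ...; records B1=T, B1=F, B2=S, B2=E, B3=T, B4=S, B5=T, B8=F, B10=F
pool-wide coverage (17 outcomes): B1=T, B1=F, B2=S, B2=E, B3=T, B3=F, B4=S, B4=E, B5=T, B5=F, B6=F, B7=E, B8=T, B8=F, B9=F, B10=T, B10=F
size 1 is not enough: best union over all size-1 subsets is 12/17
inputs {1, 4} (size 2) cover everything; no size-2 subset with a lexicographically smaller index list covers all 17

Answer: 1, 4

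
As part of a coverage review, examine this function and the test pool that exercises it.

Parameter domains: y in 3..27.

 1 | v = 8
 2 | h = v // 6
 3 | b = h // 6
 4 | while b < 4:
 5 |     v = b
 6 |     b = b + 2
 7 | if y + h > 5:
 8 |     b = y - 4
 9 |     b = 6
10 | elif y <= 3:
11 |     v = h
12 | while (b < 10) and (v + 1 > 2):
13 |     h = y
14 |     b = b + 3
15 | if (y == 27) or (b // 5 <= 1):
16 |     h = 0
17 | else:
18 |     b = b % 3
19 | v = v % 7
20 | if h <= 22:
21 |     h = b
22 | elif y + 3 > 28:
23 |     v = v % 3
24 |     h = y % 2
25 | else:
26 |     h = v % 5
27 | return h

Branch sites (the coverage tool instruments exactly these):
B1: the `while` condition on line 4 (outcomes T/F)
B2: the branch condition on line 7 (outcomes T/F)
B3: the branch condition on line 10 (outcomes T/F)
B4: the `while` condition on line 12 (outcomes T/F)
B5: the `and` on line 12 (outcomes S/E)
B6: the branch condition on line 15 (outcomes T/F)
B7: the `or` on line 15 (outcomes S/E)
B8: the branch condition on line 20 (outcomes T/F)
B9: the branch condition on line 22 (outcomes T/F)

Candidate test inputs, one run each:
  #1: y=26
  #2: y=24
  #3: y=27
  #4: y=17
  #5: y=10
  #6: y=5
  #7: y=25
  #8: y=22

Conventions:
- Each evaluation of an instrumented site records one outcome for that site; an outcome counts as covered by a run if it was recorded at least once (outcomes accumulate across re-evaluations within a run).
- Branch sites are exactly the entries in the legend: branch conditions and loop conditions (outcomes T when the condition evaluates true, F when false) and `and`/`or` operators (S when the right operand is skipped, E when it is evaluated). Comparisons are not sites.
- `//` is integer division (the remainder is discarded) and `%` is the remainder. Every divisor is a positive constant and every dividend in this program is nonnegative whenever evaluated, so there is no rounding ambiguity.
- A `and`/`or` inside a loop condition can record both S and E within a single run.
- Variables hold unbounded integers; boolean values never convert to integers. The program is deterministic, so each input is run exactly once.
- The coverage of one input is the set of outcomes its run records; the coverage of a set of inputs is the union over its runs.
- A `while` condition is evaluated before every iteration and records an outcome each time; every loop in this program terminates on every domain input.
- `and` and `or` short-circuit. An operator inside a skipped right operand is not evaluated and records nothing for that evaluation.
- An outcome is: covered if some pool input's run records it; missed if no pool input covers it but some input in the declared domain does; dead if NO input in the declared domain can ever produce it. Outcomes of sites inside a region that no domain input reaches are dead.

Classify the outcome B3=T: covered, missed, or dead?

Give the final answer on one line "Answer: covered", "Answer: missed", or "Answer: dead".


no pool input records B3=T
but domain input (y=3) does record it -> reachable, so missed
Answer: missed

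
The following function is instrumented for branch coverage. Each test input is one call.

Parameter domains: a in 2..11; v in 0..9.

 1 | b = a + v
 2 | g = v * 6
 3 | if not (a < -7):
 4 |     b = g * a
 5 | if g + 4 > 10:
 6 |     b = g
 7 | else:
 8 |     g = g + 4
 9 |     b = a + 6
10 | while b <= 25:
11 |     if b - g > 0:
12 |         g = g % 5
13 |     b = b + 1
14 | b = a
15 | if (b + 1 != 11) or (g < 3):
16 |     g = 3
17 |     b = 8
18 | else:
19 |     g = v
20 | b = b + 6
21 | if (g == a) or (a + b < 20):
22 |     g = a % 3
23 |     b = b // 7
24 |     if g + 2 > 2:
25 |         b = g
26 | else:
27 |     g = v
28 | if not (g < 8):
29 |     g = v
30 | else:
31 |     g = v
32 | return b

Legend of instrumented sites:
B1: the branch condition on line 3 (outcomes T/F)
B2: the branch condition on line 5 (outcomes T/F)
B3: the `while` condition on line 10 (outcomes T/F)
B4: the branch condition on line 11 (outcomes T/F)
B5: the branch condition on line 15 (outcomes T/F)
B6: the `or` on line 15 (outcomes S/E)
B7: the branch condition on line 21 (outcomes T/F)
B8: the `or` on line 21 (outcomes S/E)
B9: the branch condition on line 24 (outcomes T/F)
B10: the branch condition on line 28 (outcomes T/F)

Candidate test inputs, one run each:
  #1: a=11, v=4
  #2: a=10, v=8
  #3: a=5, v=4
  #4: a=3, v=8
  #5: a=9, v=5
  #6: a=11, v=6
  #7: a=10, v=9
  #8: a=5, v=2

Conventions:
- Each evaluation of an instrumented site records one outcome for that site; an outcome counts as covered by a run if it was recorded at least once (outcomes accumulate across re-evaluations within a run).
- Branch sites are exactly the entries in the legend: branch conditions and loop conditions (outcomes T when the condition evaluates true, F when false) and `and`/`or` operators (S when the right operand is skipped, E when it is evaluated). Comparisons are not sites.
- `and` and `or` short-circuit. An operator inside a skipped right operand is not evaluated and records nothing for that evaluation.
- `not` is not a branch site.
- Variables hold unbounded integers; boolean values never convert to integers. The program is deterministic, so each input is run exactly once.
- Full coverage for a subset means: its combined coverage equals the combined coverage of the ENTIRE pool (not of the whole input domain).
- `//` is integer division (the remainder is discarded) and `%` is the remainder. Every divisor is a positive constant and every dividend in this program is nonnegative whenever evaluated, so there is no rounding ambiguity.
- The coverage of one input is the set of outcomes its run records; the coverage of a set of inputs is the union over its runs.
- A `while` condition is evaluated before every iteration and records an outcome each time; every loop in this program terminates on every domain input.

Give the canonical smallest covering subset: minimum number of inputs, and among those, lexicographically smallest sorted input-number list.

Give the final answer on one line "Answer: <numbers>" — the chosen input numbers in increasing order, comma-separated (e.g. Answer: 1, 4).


input #1 (a=11, v=4): events B1->T, B2->T, B3->T, B4->F, B3->T, B4->T, B3->F, B6->S, B5->T, B8->E, B7->F, B10->F; covers B1=T, B2=T, B3=T, B3=F, B4=T, B4=F, B5=T, B6=S, B7=F, B8=E, B10=F
input #2 (a=10, v=8): events B1->T, B2->T, B3->F, B6->E, B5->F, B8->E, B7->F, B10->T; covers B1=T, B2=T, B3=F, B5=F, B6=E, B7=F, B8=E, B10=T
input #3 (a=5, v=4): events B1->T, B2->T, B3->T, B4->F, B3->T, B4->T, B3->F, B6->S, B5->T, B8->E, B7->T, B9->T, B10->F; covers B1=T, B2=T, B3=T, B3=F, B4=T, B4=F, B5=T, B6=S, B7=T, B8=E, B9=T, B10=F
input #4 (a=3, v=8): events B1->T, B2->T, B3->F, B6->S, B5->T, B8->S, B7->T, B9->F, B10->F; covers B1=T, B2=T, B3=F, B5=T, B6=S, B7=T, B8=S, B9=F, B10=F
input #5 (a=9, v=5): events B1->T, B2->T, B3->F, B6->S, B5->T, B8->E, B7->F, B10->F; covers B1=T, B2=T, B3=F, B5=T, B6=S, B7=F, B8=E, B10=F
input #6 (a=11, v=6): events B1->T, B2->T, B3->F, B6->S, B5->T, B8->E, B7->F, B10->F; covers B1=T, B2=T, B3=F, B5=T, B6=S, B7=F, B8=E, B10=F
input #7 (a=10, v=9): events B1->T, B2->T, B3->F, B6->E, B5->F, B8->E, B7->F, B10->T; covers B1=T, B2=T, B3=F, B5=F, B6=E, B7=F, B8=E, B10=T
input #8 (a=5, v=2): events B1->T, B2->T, B3->T, B4->F, B3->T, B4->T, B3->T, B4->T, B3->T, B4->T, B3->T, B4->T, B3->T, B4->T, ...; covers B1=T, B2=T, B3=T, B3=F, B4=T, B4=F, B5=T, B6=S, B7=T, B8=E, B9=T, B10=F
the full pool covers 18 outcomes: B1=T, B2=T, B3=T, B3=F, B4=T, B4=F, B5=T, B5=F, B6=S, B6=E, B7=T, B7=F, B8=S, B8=E, B9=T, B9=F, B10=T, B10=F
no size-1 subset reaches all 18 outcomes (best union: 12/18)
no size-2 subset reaches all 18 outcomes (best union: 16/18)
at size 3, {2, 3, 4} reaches all 18 outcomes; every lexicographically earlier size-3 subset fails
Answer: 2, 3, 4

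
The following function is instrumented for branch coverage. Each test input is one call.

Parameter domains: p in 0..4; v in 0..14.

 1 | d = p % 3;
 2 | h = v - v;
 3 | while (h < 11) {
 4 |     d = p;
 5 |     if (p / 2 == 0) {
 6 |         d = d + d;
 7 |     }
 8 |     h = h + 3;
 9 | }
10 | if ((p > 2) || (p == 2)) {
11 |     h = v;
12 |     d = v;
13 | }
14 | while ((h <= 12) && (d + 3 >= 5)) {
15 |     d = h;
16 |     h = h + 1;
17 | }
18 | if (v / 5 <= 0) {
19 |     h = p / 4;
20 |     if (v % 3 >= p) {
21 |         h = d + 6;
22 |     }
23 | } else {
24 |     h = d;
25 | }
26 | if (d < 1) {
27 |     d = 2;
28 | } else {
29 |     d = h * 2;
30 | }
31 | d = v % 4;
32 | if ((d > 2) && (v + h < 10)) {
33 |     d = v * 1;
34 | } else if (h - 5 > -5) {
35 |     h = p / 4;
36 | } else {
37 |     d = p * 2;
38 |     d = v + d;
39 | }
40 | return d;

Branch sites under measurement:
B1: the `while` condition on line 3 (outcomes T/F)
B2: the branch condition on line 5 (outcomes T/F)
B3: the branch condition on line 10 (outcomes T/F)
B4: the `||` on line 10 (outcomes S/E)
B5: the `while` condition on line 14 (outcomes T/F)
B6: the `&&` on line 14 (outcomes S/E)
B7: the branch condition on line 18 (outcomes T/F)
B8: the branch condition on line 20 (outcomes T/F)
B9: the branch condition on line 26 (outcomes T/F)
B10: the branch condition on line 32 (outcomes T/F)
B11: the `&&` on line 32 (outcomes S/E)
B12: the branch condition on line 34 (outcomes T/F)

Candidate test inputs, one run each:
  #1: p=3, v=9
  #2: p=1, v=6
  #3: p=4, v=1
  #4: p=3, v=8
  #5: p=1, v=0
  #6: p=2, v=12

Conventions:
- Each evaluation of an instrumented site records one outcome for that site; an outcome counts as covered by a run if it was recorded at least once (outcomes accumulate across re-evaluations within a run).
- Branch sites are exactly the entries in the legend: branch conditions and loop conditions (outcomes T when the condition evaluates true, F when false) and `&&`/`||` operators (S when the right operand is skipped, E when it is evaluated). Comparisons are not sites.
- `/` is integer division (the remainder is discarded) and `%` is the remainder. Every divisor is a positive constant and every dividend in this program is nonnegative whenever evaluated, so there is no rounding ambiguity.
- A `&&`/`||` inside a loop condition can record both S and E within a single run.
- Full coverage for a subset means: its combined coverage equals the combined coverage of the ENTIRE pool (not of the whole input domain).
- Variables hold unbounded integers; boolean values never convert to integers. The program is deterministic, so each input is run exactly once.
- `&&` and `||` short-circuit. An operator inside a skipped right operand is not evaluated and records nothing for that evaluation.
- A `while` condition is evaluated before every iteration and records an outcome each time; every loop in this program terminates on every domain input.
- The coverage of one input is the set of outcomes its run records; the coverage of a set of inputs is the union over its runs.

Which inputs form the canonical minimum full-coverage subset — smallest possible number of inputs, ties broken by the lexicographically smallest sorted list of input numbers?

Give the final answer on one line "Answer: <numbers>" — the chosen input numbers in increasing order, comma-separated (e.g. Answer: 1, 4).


input #1 (p=3, v=9): events B1->T, B2->F, B1->T, B2->F, B1->T, B2->F, B1->T, B2->F, B1->F, B4->S, B3->T, B6->E, B5->T, B6->E, ...; covers B1=T, B1=F, B2=F, B3=T, B4=S, B5=T, B5=F, B6=S, B6=E, B7=F, B9=F, B10=F, B11=S, B12=T
input #2 (p=1, v=6): events B1->T, B2->T, B1->T, B2->T, B1->T, B2->T, B1->T, B2->T, B1->F, B4->E, B3->F, B6->E, B5->T, B6->S, ...; covers B1=T, B1=F, B2=T, B3=F, B4=E, B5=T, B5=F, B6=S, B6=E, B7=F, B9=F, B10=F, B11=S, B12=T
input #3 (p=4, v=1): events B1->T, B2->F, B1->T, B2->F, B1->T, B2->F, B1->T, B2->F, B1->F, B4->S, B3->T, B6->E, B5->F, B7->T, ...; covers B1=T, B1=F, B2=F, B3=T, B4=S, B5=F, B6=E, B7=T, B8=F, B9=F, B10=F, B11=S, B12=T
input #4 (p=3, v=8): events B1->T, B2->F, B1->T, B2->F, B1->T, B2->F, B1->T, B2->F, B1->F, B4->S, B3->T, B6->E, B5->T, B6->E, ...; covers B1=T, B1=F, B2=F, B3=T, B4=S, B5=T, B5=F, B6=S, B6=E, B7=F, B9=F, B10=F, B11=S, B12=T
input #5 (p=1, v=0): events B1->T, B2->T, B1->T, B2->T, B1->T, B2->T, B1->T, B2->T, B1->F, B4->E, B3->F, B6->E, B5->T, B6->S, ...; covers B1=T, B1=F, B2=T, B3=F, B4=E, B5=T, B5=F, B6=S, B6=E, B7=T, B8=F, B9=F, B10=F, B11=S, B12=F
input #6 (p=2, v=12): events B1->T, B2->F, B1->T, B2->F, B1->T, B2->F, B1->T, B2->F, B1->F, B4->E, B3->T, B6->E, B5->T, B6->S, ...; covers B1=T, B1=F, B2=F, B3=T, B4=E, B5=T, B5=F, B6=S, B6=E, B7=F, B9=F, B10=F, B11=S, B12=T
together the pool reaches 20 outcomes: B1=T, B1=F, B2=T, B2=F, B3=T, B3=F, B4=S, B4=E, B5=T, B5=F, B6=S, B6=E, B7=T, B7=F, B8=F, B9=F, B10=F, B11=S, B12=T, B12=F
no size-1 subset reaches all 20 outcomes (best union: 15/20)
at size 2, {1, 5} reaches all 20 outcomes; every lexicographically earlier size-2 subset fails
Answer: 1, 5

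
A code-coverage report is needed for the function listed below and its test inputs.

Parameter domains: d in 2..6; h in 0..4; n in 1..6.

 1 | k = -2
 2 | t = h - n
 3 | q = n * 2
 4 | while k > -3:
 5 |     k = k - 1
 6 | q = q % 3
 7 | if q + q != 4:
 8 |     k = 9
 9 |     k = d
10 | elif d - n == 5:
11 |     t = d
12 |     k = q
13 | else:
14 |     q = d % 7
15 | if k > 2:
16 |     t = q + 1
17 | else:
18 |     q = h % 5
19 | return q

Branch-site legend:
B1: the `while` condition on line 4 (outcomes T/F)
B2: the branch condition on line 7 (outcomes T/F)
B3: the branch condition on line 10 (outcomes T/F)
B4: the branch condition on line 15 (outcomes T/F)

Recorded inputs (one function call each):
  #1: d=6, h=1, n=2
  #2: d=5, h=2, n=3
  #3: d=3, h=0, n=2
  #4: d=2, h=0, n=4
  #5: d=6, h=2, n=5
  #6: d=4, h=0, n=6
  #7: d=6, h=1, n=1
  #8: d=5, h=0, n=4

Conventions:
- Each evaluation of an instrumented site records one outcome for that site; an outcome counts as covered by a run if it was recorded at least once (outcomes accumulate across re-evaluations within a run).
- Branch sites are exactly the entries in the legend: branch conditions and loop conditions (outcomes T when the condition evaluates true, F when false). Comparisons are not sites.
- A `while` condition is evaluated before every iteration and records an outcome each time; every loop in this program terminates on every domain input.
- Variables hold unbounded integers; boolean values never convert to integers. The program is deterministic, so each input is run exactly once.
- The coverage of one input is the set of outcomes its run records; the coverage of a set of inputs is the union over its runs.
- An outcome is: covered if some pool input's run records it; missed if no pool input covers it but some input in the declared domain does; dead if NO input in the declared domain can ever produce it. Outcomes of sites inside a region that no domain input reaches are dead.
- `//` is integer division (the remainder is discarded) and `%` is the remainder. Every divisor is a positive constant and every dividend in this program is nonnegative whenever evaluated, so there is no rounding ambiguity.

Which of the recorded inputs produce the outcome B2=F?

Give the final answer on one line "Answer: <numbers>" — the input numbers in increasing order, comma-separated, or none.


input #1 (d=6, h=1, n=2): does not produce B2=F
input #2 (d=5, h=2, n=3): does not produce B2=F
input #3 (d=3, h=0, n=2): does not produce B2=F
input #4 (d=2, h=0, n=4): produces B2=F
input #5 (d=6, h=2, n=5): does not produce B2=F
input #6 (d=4, h=0, n=6): does not produce B2=F
input #7 (d=6, h=1, n=1): produces B2=F
input #8 (d=5, h=0, n=4): produces B2=F
Answer: 4, 7, 8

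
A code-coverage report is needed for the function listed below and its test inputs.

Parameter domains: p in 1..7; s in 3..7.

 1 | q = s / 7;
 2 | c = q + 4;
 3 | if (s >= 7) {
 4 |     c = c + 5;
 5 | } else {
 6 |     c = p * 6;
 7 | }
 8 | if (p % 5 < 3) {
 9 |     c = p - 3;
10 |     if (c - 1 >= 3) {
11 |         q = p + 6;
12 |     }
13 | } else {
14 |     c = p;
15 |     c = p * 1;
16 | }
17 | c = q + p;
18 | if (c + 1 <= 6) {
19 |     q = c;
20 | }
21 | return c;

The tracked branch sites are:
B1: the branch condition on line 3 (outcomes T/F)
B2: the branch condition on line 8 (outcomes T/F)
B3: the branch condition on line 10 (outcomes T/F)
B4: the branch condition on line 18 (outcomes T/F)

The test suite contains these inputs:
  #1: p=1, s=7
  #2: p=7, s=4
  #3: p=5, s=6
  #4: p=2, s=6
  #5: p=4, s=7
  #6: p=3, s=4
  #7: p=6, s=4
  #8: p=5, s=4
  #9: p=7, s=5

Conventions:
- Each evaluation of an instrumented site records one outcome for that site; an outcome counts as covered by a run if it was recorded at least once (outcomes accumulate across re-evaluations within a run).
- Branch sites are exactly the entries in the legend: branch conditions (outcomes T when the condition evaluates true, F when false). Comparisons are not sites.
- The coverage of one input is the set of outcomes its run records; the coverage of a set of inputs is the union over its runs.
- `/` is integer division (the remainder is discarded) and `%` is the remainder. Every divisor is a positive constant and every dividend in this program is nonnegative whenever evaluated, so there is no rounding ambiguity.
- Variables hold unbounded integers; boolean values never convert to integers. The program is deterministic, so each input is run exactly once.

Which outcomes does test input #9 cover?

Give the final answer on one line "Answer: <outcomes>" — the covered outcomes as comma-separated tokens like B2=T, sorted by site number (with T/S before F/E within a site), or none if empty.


Tracing the run of input #9 (p=7, s=5):
  B1->F, B2->T, B3->T, B4->F
as a set, this run covers: B1=F, B2=T, B3=T, B4=F
Answer: B1=F, B2=T, B3=T, B4=F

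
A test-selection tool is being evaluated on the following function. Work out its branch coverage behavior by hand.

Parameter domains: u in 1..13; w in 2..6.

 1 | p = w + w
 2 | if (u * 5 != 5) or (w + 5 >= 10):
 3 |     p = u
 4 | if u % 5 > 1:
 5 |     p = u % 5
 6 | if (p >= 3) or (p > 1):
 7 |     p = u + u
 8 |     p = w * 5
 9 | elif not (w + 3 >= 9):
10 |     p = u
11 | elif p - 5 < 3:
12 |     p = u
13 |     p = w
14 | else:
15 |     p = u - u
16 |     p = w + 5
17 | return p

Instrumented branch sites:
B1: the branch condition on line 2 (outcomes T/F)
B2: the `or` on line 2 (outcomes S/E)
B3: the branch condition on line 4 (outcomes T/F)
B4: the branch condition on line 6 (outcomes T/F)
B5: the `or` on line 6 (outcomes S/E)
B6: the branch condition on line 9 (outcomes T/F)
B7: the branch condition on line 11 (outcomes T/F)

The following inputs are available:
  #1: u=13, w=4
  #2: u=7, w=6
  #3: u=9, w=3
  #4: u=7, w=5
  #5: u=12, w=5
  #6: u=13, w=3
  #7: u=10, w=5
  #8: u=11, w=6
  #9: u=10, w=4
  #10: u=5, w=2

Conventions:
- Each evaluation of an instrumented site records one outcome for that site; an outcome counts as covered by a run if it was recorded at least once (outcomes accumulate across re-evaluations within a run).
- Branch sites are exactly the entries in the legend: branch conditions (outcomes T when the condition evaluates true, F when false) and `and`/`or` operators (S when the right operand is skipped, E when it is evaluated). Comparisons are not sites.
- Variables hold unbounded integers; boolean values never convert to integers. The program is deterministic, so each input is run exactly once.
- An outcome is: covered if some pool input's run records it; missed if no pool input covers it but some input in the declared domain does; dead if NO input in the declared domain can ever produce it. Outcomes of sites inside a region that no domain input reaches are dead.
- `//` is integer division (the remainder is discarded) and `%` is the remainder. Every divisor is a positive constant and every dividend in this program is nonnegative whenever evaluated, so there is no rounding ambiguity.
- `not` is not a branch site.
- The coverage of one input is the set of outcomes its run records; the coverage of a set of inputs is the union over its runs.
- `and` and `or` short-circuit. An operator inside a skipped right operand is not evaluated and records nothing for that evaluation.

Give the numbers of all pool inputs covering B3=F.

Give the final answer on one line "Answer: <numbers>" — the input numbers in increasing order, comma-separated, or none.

input #1 (u=13, w=4): misses B3=F
input #2 (u=7, w=6): misses B3=F
input #3 (u=9, w=3): misses B3=F
input #4 (u=7, w=5): misses B3=F
input #5 (u=12, w=5): misses B3=F
input #6 (u=13, w=3): misses B3=F
input #7 (u=10, w=5): covers B3=F
input #8 (u=11, w=6): covers B3=F
input #9 (u=10, w=4): covers B3=F
input #10 (u=5, w=2): covers B3=F

Answer: 7, 8, 9, 10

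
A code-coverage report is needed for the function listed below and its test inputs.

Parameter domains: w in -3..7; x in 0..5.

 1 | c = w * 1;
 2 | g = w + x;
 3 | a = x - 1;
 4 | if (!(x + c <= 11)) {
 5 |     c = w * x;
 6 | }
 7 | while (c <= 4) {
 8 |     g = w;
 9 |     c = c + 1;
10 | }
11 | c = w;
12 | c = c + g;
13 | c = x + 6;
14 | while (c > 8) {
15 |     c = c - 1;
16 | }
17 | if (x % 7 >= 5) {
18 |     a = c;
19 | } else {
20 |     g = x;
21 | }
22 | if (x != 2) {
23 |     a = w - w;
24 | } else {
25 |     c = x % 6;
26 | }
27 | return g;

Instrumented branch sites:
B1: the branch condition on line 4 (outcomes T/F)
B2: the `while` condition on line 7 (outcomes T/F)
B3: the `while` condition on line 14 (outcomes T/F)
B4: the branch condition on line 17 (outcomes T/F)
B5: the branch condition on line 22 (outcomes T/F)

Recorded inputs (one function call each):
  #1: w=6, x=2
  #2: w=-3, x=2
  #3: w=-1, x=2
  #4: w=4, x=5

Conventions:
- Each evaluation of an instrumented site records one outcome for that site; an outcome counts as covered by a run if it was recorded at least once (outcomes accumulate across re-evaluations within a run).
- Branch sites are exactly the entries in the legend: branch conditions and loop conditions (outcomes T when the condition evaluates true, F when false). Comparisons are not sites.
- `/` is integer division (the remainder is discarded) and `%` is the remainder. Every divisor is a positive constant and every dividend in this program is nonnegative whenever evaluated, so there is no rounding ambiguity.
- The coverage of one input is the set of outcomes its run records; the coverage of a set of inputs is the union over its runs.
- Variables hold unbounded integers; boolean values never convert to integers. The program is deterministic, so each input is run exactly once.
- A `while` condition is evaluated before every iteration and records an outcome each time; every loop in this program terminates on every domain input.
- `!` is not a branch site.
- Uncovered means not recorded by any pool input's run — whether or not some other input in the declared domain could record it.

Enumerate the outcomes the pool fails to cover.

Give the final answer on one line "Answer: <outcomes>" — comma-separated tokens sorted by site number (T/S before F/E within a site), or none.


run #1 (w=6, x=2) records B1=F, B2=F, B3=F, B4=F, B5=F
run #2 (w=-3, x=2) records B1=F, B2=T, B2=F, B3=F, B4=F, B5=F
run #3 (w=-1, x=2) records B1=F, B2=T, B2=F, B3=F, B4=F, B5=F
run #4 (w=4, x=5) records B1=F, B2=T, B2=F, B3=T, B3=F, B4=T, B5=T
union over the pool: B1=F, B2=T, B2=F, B3=T, B3=F, B4=T, B4=F, B5=T, B5=F
uncovered (1 of 10): B1=T
Answer: B1=T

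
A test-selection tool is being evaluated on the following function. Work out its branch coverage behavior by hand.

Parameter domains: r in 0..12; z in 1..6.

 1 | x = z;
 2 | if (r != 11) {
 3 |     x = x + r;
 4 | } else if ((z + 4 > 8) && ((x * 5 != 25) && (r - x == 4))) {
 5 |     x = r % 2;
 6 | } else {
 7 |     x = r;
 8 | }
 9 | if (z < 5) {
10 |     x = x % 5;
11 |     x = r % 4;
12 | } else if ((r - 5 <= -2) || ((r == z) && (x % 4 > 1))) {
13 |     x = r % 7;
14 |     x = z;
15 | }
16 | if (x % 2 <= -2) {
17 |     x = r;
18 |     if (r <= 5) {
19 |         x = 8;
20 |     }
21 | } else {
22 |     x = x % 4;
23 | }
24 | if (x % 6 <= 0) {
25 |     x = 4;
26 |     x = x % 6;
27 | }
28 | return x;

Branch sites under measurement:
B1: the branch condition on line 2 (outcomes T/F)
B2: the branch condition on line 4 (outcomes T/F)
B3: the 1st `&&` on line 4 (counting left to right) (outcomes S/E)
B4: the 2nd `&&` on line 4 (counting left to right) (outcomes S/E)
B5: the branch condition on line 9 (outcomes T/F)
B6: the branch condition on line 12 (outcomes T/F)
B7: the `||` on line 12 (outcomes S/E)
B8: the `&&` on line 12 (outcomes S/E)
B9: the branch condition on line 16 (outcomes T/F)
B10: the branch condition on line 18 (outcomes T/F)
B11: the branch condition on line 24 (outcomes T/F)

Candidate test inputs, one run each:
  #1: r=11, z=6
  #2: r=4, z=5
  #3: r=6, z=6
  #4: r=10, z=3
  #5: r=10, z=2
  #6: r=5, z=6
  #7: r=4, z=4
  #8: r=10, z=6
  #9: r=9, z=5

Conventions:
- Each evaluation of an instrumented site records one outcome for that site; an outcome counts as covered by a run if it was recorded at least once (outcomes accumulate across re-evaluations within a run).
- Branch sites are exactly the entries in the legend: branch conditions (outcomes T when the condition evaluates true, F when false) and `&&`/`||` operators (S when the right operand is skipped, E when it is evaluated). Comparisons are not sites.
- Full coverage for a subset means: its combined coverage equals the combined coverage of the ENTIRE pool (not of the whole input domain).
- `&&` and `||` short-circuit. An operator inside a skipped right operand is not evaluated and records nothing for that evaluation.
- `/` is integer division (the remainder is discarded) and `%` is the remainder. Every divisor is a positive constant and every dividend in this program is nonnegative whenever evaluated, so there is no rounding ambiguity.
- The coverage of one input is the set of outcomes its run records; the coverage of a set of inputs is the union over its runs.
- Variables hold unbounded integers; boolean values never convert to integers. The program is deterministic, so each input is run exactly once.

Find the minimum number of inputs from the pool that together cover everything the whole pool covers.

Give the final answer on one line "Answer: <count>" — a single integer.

input #1, r=11, z=6: outcomes B1=F, B2=F, B3=E, B4=E, B5=F, B6=F, B7=E, B8=S, B9=F, B11=F
input #2, r=4, z=5: outcomes B1=T, B5=F, B6=F, B7=E, B8=S, B9=F, B11=F
input #3, r=6, z=6: outcomes B1=T, B5=F, B6=F, B7=E, B8=E, B9=F, B11=T
input #4, r=10, z=3: outcomes B1=T, B5=T, B9=F, B11=F
input #5, r=10, z=2: outcomes B1=T, B5=T, B9=F, B11=F
input #6, r=5, z=6: outcomes B1=T, B5=F, B6=F, B7=E, B8=S, B9=F, B11=F
input #7, r=4, z=4: outcomes B1=T, B5=T, B9=F, B11=T
input #8, r=10, z=6: outcomes B1=T, B5=F, B6=F, B7=E, B8=S, B9=F, B11=T
input #9, r=9, z=5: outcomes B1=T, B5=F, B6=F, B7=E, B8=S, B9=F, B11=F
together the pool reaches 14 outcomes: B1=T, B1=F, B2=F, B3=E, B4=E, B5=T, B5=F, B6=F, B7=E, B8=S, B8=E, B9=F, B11=T, B11=F
every size-1 subset falls short of the 14 outcomes (best: 10/14)
every size-2 subset falls short of the 14 outcomes (best: 13/14)
at size 3, {1, 3, 4} reaches all 14 outcomes; every lexicographically earlier size-3 subset fails

Answer: 3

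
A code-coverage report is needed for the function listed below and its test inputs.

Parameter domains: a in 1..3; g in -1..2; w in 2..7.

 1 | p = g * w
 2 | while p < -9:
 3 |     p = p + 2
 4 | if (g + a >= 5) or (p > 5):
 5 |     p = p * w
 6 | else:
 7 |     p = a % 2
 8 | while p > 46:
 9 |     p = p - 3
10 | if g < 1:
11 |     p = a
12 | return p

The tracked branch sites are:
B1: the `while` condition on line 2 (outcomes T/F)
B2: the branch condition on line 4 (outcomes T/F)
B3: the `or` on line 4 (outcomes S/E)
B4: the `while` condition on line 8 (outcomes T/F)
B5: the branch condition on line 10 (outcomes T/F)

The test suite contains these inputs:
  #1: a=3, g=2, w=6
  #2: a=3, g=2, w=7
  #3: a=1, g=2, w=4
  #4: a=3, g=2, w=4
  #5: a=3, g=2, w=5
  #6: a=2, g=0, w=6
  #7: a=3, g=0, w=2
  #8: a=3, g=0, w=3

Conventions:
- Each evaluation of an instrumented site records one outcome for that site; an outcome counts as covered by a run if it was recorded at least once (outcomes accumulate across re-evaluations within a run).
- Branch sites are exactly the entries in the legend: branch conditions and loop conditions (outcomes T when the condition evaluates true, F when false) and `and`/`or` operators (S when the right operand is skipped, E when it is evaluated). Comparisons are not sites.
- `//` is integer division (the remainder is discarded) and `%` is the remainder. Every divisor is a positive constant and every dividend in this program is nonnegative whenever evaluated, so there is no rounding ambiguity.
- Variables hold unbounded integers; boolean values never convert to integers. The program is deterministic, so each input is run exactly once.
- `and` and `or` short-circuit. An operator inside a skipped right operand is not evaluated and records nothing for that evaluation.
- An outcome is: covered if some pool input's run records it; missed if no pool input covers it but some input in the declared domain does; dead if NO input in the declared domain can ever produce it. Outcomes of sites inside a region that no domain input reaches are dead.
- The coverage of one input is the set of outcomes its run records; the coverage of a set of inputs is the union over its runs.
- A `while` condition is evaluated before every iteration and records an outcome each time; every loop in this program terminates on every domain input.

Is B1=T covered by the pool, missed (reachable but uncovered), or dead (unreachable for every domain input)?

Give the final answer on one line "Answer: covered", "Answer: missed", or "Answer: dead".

no pool input records B1=T
checking all 72 inputs in the declared domain: B1=T is never recorded -> dead

Answer: dead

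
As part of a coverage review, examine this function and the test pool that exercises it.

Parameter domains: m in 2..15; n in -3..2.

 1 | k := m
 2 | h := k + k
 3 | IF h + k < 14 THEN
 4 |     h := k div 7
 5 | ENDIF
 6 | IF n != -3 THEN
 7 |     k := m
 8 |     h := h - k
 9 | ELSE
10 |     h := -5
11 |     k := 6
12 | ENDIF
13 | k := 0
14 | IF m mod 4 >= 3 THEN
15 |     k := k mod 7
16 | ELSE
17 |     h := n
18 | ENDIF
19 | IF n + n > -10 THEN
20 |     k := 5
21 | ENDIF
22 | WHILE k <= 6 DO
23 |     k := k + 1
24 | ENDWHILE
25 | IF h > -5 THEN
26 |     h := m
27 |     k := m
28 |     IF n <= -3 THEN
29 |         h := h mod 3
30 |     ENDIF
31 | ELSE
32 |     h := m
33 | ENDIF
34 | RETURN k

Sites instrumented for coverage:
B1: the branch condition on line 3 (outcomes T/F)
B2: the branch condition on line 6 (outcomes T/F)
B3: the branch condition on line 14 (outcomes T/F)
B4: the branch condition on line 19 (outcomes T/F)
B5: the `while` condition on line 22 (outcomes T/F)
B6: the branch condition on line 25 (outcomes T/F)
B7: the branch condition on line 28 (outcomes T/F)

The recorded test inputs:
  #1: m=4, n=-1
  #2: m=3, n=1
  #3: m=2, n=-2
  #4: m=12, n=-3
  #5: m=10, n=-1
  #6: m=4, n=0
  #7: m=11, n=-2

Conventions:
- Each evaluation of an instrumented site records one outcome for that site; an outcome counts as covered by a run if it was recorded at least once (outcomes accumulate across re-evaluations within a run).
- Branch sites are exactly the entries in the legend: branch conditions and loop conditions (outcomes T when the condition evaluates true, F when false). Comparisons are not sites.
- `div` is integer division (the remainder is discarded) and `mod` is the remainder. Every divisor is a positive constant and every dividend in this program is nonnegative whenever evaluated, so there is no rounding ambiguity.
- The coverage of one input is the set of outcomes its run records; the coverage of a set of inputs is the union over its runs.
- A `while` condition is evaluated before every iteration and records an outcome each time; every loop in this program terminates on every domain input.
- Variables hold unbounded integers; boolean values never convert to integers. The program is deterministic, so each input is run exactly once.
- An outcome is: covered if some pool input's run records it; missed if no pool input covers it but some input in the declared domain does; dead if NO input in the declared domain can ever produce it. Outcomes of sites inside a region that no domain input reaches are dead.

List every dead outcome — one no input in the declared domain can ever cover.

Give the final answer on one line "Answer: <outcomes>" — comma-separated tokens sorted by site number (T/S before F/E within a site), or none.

sweeping the full domain (84 inputs) for each outcome:
  B4=F: never recorded by any domain input -> dead
  reachable outcomes have witnesses, e.g. B1=T (e.g. m=2, n=-3), B1=F (e.g. m=5, n=-3), B2=T (e.g. m=2, n=-2), B2=F (e.g. m=2, n=-3)

Answer: B4=F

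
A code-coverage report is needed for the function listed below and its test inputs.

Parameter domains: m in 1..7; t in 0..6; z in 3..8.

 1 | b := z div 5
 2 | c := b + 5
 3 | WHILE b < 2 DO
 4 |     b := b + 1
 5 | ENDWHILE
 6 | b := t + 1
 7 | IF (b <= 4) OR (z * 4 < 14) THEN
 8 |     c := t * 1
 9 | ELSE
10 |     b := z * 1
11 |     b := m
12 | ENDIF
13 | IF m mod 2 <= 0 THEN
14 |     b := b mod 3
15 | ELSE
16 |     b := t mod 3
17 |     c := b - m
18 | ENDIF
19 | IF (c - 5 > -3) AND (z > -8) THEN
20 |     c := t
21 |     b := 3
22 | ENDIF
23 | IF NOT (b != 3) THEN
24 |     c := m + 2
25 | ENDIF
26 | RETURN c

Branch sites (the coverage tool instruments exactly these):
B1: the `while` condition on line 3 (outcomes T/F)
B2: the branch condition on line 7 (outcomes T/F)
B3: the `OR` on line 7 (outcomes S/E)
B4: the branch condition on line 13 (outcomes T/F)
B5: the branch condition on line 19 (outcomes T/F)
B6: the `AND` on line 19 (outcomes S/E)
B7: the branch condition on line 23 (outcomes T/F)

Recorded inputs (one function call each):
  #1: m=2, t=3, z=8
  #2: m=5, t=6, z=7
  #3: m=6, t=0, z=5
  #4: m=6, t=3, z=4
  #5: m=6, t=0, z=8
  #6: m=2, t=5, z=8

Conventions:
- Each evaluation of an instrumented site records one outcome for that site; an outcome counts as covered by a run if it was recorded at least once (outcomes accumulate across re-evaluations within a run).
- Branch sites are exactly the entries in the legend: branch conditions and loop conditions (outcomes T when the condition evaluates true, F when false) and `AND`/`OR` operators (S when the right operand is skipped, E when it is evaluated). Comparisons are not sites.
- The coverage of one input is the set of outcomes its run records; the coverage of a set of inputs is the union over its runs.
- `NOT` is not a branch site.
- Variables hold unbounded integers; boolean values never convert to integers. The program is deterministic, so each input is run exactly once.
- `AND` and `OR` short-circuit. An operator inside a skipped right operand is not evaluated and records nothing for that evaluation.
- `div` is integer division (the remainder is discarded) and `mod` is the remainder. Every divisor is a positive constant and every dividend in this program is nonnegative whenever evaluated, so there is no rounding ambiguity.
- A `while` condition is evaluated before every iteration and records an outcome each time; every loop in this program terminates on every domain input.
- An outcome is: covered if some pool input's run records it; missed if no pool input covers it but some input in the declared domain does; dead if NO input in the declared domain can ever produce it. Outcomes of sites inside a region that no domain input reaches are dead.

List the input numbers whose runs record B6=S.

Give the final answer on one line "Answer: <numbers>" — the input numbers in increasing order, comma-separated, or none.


input #1 (m=2, t=3, z=8): does not produce B6=S
input #2 (m=5, t=6, z=7): produces B6=S
input #3 (m=6, t=0, z=5): produces B6=S
input #4 (m=6, t=3, z=4): does not produce B6=S
input #5 (m=6, t=0, z=8): produces B6=S
input #6 (m=2, t=5, z=8): does not produce B6=S
Answer: 2, 3, 5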